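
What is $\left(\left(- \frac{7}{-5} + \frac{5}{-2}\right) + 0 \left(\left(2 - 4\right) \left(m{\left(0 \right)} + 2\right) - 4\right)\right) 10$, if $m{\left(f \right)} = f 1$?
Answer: $-11$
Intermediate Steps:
$m{\left(f \right)} = f$
$\left(\left(- \frac{7}{-5} + \frac{5}{-2}\right) + 0 \left(\left(2 - 4\right) \left(m{\left(0 \right)} + 2\right) - 4\right)\right) 10 = \left(\left(- \frac{7}{-5} + \frac{5}{-2}\right) + 0 \left(\left(2 - 4\right) \left(0 + 2\right) - 4\right)\right) 10 = \left(\left(\left(-7\right) \left(- \frac{1}{5}\right) + 5 \left(- \frac{1}{2}\right)\right) + 0 \left(\left(-2\right) 2 - 4\right)\right) 10 = \left(\left(\frac{7}{5} - \frac{5}{2}\right) + 0 \left(-4 - 4\right)\right) 10 = \left(- \frac{11}{10} + 0 \left(-8\right)\right) 10 = \left(- \frac{11}{10} + 0\right) 10 = \left(- \frac{11}{10}\right) 10 = -11$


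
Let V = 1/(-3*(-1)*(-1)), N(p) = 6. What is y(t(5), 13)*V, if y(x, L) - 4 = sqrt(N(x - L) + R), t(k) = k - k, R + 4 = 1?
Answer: -4/3 - sqrt(3)/3 ≈ -1.9107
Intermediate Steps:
R = -3 (R = -4 + 1 = -3)
t(k) = 0
y(x, L) = 4 + sqrt(3) (y(x, L) = 4 + sqrt(6 - 3) = 4 + sqrt(3))
V = -1/3 (V = 1/(3*(-1)) = 1/(-3) = -1/3 ≈ -0.33333)
y(t(5), 13)*V = (4 + sqrt(3))*(-1/3) = -4/3 - sqrt(3)/3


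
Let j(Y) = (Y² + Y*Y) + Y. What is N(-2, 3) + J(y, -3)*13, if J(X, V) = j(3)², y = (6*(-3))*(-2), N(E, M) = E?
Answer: 5731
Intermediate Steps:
j(Y) = Y + 2*Y² (j(Y) = (Y² + Y²) + Y = 2*Y² + Y = Y + 2*Y²)
y = 36 (y = -18*(-2) = 36)
J(X, V) = 441 (J(X, V) = (3*(1 + 2*3))² = (3*(1 + 6))² = (3*7)² = 21² = 441)
N(-2, 3) + J(y, -3)*13 = -2 + 441*13 = -2 + 5733 = 5731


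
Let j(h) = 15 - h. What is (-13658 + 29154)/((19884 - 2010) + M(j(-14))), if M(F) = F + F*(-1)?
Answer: 7748/8937 ≈ 0.86696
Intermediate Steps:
M(F) = 0 (M(F) = F - F = 0)
(-13658 + 29154)/((19884 - 2010) + M(j(-14))) = (-13658 + 29154)/((19884 - 2010) + 0) = 15496/(17874 + 0) = 15496/17874 = 15496*(1/17874) = 7748/8937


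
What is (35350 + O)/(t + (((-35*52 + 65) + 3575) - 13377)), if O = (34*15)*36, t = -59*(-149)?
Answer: -26855/1383 ≈ -19.418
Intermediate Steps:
t = 8791
O = 18360 (O = 510*36 = 18360)
(35350 + O)/(t + (((-35*52 + 65) + 3575) - 13377)) = (35350 + 18360)/(8791 + (((-35*52 + 65) + 3575) - 13377)) = 53710/(8791 + (((-1820 + 65) + 3575) - 13377)) = 53710/(8791 + ((-1755 + 3575) - 13377)) = 53710/(8791 + (1820 - 13377)) = 53710/(8791 - 11557) = 53710/(-2766) = 53710*(-1/2766) = -26855/1383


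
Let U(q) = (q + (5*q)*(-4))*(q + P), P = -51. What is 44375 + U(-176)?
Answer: -714713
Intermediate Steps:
U(q) = -19*q*(-51 + q) (U(q) = (q + (5*q)*(-4))*(q - 51) = (q - 20*q)*(-51 + q) = (-19*q)*(-51 + q) = -19*q*(-51 + q))
44375 + U(-176) = 44375 + 19*(-176)*(51 - 1*(-176)) = 44375 + 19*(-176)*(51 + 176) = 44375 + 19*(-176)*227 = 44375 - 759088 = -714713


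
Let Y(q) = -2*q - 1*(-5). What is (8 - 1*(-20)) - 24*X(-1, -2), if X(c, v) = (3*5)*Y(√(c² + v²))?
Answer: -1772 + 720*√5 ≈ -162.03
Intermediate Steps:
Y(q) = 5 - 2*q (Y(q) = -2*q + 5 = 5 - 2*q)
X(c, v) = 75 - 30*√(c² + v²) (X(c, v) = (3*5)*(5 - 2*√(c² + v²)) = 15*(5 - 2*√(c² + v²)) = 75 - 30*√(c² + v²))
(8 - 1*(-20)) - 24*X(-1, -2) = (8 - 1*(-20)) - 24*(75 - 30*√((-1)² + (-2)²)) = (8 + 20) - 24*(75 - 30*√(1 + 4)) = 28 - 24*(75 - 30*√5) = 28 + (-1800 + 720*√5) = -1772 + 720*√5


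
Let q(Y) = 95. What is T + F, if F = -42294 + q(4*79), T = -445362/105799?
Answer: -4465057363/105799 ≈ -42203.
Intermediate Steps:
T = -445362/105799 (T = -445362*1/105799 = -445362/105799 ≈ -4.2095)
F = -42199 (F = -42294 + 95 = -42199)
T + F = -445362/105799 - 42199 = -4465057363/105799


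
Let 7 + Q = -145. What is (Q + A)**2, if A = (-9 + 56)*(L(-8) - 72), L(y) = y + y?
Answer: 18386944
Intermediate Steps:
Q = -152 (Q = -7 - 145 = -152)
L(y) = 2*y
A = -4136 (A = (-9 + 56)*(2*(-8) - 72) = 47*(-16 - 72) = 47*(-88) = -4136)
(Q + A)**2 = (-152 - 4136)**2 = (-4288)**2 = 18386944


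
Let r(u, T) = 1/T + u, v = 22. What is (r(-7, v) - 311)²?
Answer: 48930025/484 ≈ 1.0110e+5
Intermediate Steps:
r(u, T) = u + 1/T
(r(-7, v) - 311)² = ((-7 + 1/22) - 311)² = (-153/22 - 311)² = (-6995/22)² = 48930025/484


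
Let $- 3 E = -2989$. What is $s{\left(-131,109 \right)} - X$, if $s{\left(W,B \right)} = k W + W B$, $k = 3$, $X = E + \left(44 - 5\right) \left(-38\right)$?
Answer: $- \frac{42559}{3} \approx -14186.0$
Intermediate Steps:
$E = \frac{2989}{3}$ ($E = \left(- \frac{1}{3}\right) \left(-2989\right) = \frac{2989}{3} \approx 996.33$)
$X = - \frac{1457}{3}$ ($X = \frac{2989}{3} + \left(44 - 5\right) \left(-38\right) = \frac{2989}{3} + 39 \left(-38\right) = \frac{2989}{3} - 1482 = - \frac{1457}{3} \approx -485.67$)
$s{\left(W,B \right)} = 3 W + B W$ ($s{\left(W,B \right)} = 3 W + W B = 3 W + B W$)
$s{\left(-131,109 \right)} - X = - 131 \left(3 + 109\right) - - \frac{1457}{3} = \left(-131\right) 112 + \frac{1457}{3} = -14672 + \frac{1457}{3} = - \frac{42559}{3}$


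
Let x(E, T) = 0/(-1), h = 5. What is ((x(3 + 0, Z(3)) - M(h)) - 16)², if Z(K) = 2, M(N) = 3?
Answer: 361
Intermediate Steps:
x(E, T) = 0 (x(E, T) = 0*(-1) = 0)
((x(3 + 0, Z(3)) - M(h)) - 16)² = ((0 - 1*3) - 16)² = ((0 - 3) - 16)² = (-3 - 16)² = (-19)² = 361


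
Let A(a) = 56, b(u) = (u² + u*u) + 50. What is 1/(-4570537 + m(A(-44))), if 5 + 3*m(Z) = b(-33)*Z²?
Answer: -1/2241536 ≈ -4.4612e-7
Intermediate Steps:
b(u) = 50 + 2*u² (b(u) = (u² + u²) + 50 = 2*u² + 50 = 50 + 2*u²)
m(Z) = -5/3 + 2228*Z²/3 (m(Z) = -5/3 + ((50 + 2*(-33)²)*Z²)/3 = -5/3 + ((50 + 2*1089)*Z²)/3 = -5/3 + ((50 + 2178)*Z²)/3 = -5/3 + (2228*Z²)/3 = -5/3 + 2228*Z²/3)
1/(-4570537 + m(A(-44))) = 1/(-4570537 + (-5/3 + (2228/3)*56²)) = 1/(-4570537 + (-5/3 + (2228/3)*3136)) = 1/(-4570537 + (-5/3 + 6987008/3)) = 1/(-4570537 + 2329001) = 1/(-2241536) = -1/2241536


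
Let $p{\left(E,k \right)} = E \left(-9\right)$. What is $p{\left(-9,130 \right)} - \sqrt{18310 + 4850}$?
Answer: $81 - 2 \sqrt{5790} \approx -71.184$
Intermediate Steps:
$p{\left(E,k \right)} = - 9 E$
$p{\left(-9,130 \right)} - \sqrt{18310 + 4850} = \left(-9\right) \left(-9\right) - \sqrt{18310 + 4850} = 81 - \sqrt{23160} = 81 - 2 \sqrt{5790}$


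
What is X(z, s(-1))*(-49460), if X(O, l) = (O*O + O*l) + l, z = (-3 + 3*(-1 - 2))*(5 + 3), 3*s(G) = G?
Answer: -1372168780/3 ≈ -4.5739e+8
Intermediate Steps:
s(G) = G/3
z = -96 (z = (-3 + 3*(-3))*8 = (-3 - 9)*8 = -12*8 = -96)
X(O, l) = l + O² + O*l (X(O, l) = (O² + O*l) + l = l + O² + O*l)
X(z, s(-1))*(-49460) = ((⅓)*(-1) + (-96)² - 32*(-1))*(-49460) = (-⅓ + 9216 - 96*(-⅓))*(-49460) = (-⅓ + 9216 + 32)*(-49460) = (27743/3)*(-49460) = -1372168780/3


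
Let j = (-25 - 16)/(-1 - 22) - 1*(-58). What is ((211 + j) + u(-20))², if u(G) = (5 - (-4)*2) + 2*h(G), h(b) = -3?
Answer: 40819321/529 ≈ 77163.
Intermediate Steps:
j = 1375/23 (j = -41/(-23) + 58 = -41*(-1/23) + 58 = 41/23 + 58 = 1375/23 ≈ 59.783)
u(G) = 7 (u(G) = (5 - (-4)*2) + 2*(-3) = (5 - 1*(-8)) - 6 = (5 + 8) - 6 = 13 - 6 = 7)
((211 + j) + u(-20))² = ((211 + 1375/23) + 7)² = (6228/23 + 7)² = (6389/23)² = 40819321/529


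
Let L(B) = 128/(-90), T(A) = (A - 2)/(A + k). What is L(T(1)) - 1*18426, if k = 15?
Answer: -829234/45 ≈ -18427.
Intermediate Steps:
T(A) = (-2 + A)/(15 + A) (T(A) = (A - 2)/(A + 15) = (-2 + A)/(15 + A))
L(B) = -64/45 (L(B) = 128*(-1/90) = -64/45)
L(T(1)) - 1*18426 = -64/45 - 1*18426 = -64/45 - 18426 = -829234/45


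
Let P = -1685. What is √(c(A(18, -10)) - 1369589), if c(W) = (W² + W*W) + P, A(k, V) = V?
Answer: I*√1371074 ≈ 1170.9*I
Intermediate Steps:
c(W) = -1685 + 2*W² (c(W) = (W² + W*W) - 1685 = (W² + W²) - 1685 = 2*W² - 1685 = -1685 + 2*W²)
√(c(A(18, -10)) - 1369589) = √((-1685 + 2*(-10)²) - 1369589) = √((-1685 + 2*100) - 1369589) = √((-1685 + 200) - 1369589) = √(-1485 - 1369589) = √(-1371074) = I*√1371074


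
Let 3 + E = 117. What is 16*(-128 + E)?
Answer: -224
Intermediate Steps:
E = 114 (E = -3 + 117 = 114)
16*(-128 + E) = 16*(-128 + 114) = 16*(-14) = -224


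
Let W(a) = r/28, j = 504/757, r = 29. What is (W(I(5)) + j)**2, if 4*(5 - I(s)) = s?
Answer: 1300684225/449270416 ≈ 2.8951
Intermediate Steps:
I(s) = 5 - s/4
j = 504/757 (j = 504*(1/757) = 504/757 ≈ 0.66579)
W(a) = 29/28
(W(I(5)) + j)**2 = (29/28 + 504/757)**2 = (36065/21196)**2 = 1300684225/449270416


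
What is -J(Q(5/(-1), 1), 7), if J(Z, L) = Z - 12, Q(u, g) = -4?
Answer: 16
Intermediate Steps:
J(Z, L) = -12 + Z
-J(Q(5/(-1), 1), 7) = -(-12 - 4) = -1*(-16) = 16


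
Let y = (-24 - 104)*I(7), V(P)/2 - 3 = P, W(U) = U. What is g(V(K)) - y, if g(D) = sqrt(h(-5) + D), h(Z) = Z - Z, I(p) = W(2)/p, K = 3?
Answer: 256/7 + 2*sqrt(3) ≈ 40.036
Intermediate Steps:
I(p) = 2/p
V(P) = 6 + 2*P
h(Z) = 0
g(D) = sqrt(D) (g(D) = sqrt(0 + D) = sqrt(D))
y = -256/7 (y = (-24 - 104)*(2/7) = -256/7 ≈ -36.571)
g(V(K)) - y = sqrt(6 + 2*3) - 1*(-256/7) = sqrt(6 + 6) + 256/7 = sqrt(12) + 256/7 = 2*sqrt(3) + 256/7 = 256/7 + 2*sqrt(3)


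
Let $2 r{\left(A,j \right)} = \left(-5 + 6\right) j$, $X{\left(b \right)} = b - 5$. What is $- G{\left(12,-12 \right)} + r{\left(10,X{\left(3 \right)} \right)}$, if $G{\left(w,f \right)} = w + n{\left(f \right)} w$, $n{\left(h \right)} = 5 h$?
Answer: $707$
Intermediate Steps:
$X{\left(b \right)} = -5 + b$
$G{\left(w,f \right)} = w + 5 f w$
$r{\left(A,j \right)} = \frac{j}{2}$ ($r{\left(A,j \right)} = \frac{\left(-5 + 6\right) j}{2} = \frac{1 j}{2} = \frac{j}{2}$)
$- G{\left(12,-12 \right)} + r{\left(10,X{\left(3 \right)} \right)} = - 12 \left(1 + 5 \left(-12\right)\right) + \frac{-5 + 3}{2} = - 12 \left(1 - 60\right) + \frac{1}{2} \left(-2\right) = - 12 \left(-59\right) - 1 = \left(-1\right) \left(-708\right) - 1 = 708 - 1 = 707$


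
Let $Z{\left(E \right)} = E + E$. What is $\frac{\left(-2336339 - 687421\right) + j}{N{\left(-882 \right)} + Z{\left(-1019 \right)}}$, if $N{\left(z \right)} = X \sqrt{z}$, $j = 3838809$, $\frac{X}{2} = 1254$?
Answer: $- \frac{830534931}{2775994946} - \frac{10731750183 i \sqrt{2}}{1387997473} \approx -0.29918 - 10.934 i$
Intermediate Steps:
$X = 2508$ ($X = 2 \cdot 1254 = 2508$)
$N{\left(z \right)} = 2508 \sqrt{z}$
$Z{\left(E \right)} = 2 E$
$\frac{\left(-2336339 - 687421\right) + j}{N{\left(-882 \right)} + Z{\left(-1019 \right)}} = \frac{\left(-2336339 - 687421\right) + 3838809}{2508 \sqrt{-882} + 2 \left(-1019\right)} = \frac{-3023760 + 3838809}{2508 \cdot 21 i \sqrt{2} - 2038} = \frac{815049}{52668 i \sqrt{2} - 2038} = \frac{815049}{-2038 + 52668 i \sqrt{2}}$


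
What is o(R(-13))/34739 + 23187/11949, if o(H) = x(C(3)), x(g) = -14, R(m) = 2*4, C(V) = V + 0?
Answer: 268441969/138365437 ≈ 1.9401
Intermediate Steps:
C(V) = V
R(m) = 8
o(H) = -14
o(R(-13))/34739 + 23187/11949 = -14/34739 + 23187/11949 = -14*1/34739 + 23187*(1/11949) = -14/34739 + 7729/3983 = 268441969/138365437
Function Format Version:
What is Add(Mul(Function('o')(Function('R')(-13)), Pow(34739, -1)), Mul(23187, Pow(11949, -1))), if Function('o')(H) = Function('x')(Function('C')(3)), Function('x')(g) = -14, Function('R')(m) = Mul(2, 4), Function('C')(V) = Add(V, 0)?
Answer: Rational(268441969, 138365437) ≈ 1.9401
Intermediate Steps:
Function('C')(V) = V
Function('R')(m) = 8
Function('o')(H) = -14
Add(Mul(Function('o')(Function('R')(-13)), Pow(34739, -1)), Mul(23187, Pow(11949, -1))) = Add(Mul(-14, Pow(34739, -1)), Mul(23187, Pow(11949, -1))) = Add(Mul(-14, Rational(1, 34739)), Mul(23187, Rational(1, 11949))) = Add(Rational(-14, 34739), Rational(7729, 3983)) = Rational(268441969, 138365437)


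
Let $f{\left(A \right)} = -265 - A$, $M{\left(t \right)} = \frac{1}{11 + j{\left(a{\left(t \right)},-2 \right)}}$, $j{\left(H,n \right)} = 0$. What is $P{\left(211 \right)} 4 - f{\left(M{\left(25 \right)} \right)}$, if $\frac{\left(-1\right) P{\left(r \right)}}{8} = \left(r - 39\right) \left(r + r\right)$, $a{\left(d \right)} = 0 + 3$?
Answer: $- \frac{25546652}{11} \approx -2.3224 \cdot 10^{6}$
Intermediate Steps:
$a{\left(d \right)} = 3$
$P{\left(r \right)} = - 16 r \left(-39 + r\right)$ ($P{\left(r \right)} = - 8 \left(r - 39\right) \left(r + r\right) = - 8 \left(-39 + r\right) 2 r = - 8 \cdot 2 r \left(-39 + r\right) = - 16 r \left(-39 + r\right)$)
$M{\left(t \right)} = \frac{1}{11}$ ($M{\left(t \right)} = \frac{1}{11 + 0} = \frac{1}{11}$)
$P{\left(211 \right)} 4 - f{\left(M{\left(25 \right)} \right)} = 16 \cdot 211 \left(39 - 211\right) 4 - \left(-265 - \frac{1}{11}\right) = 16 \cdot 211 \left(-172\right) 4 - - \frac{2916}{11} = \left(-580672\right) 4 + \frac{2916}{11} = -2322688 + \frac{2916}{11} = - \frac{25546652}{11}$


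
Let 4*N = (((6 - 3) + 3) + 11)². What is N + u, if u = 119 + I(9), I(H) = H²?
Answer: 1089/4 ≈ 272.25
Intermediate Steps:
N = 289/4 (N = (((6 - 3) + 3) + 11)²/4 = ((3 + 3) + 11)²/4 = (6 + 11)²/4 = (¼)*17² = (¼)*289 = 289/4 ≈ 72.250)
u = 200 (u = 119 + 9² = 119 + 81 = 200)
N + u = 289/4 + 200 = 1089/4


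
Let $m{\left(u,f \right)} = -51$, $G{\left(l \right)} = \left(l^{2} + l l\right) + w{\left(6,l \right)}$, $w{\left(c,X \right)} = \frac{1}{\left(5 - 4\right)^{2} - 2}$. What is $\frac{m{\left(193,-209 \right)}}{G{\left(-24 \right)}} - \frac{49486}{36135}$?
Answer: $- \frac{58801271}{41591385} \approx -1.4138$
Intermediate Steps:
$w{\left(c,X \right)} = -1$ ($w{\left(c,X \right)} = \frac{1}{1^{2} - 2} = \frac{1}{1 - 2} = \frac{1}{-1} = -1$)
$G{\left(l \right)} = -1 + 2 l^{2}$ ($G{\left(l \right)} = \left(l^{2} + l l\right) - 1 = \left(l^{2} + l^{2}\right) - 1 = 2 l^{2} - 1 = -1 + 2 l^{2}$)
$\frac{m{\left(193,-209 \right)}}{G{\left(-24 \right)}} - \frac{49486}{36135} = - \frac{51}{-1 + 2 \left(-24\right)^{2}} - \frac{49486}{36135} = - \frac{51}{-1 + 2 \cdot 576} - \frac{49486}{36135} = - \frac{51}{-1 + 1152} - \frac{49486}{36135} = - \frac{51}{1151} - \frac{49486}{36135} = - \frac{58801271}{41591385}$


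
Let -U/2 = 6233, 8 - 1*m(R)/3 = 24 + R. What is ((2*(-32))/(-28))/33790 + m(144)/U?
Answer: 28433464/737145745 ≈ 0.038572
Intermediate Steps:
m(R) = -48 - 3*R (m(R) = 24 - 3*(24 + R) = 24 + (-72 - 3*R) = -48 - 3*R)
U = -12466 (U = -2*6233 = -12466)
((2*(-32))/(-28))/33790 + m(144)/U = ((2*(-32))/(-28))/33790 + (-48 - 3*144)/(-12466) = -64*(-1/28)*(1/33790) + (-48 - 432)*(-1/12466) = (16/7)*(1/33790) - 480*(-1/12466) = 8/118265 + 240/6233 = 28433464/737145745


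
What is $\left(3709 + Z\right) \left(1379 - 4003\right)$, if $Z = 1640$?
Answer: $-14035776$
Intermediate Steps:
$\left(3709 + Z\right) \left(1379 - 4003\right) = \left(3709 + 1640\right) \left(1379 - 4003\right) = 5349 \left(-2624\right) = -14035776$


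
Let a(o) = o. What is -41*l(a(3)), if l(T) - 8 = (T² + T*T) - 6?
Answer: -820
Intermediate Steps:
l(T) = 2 + 2*T² (l(T) = 8 + ((T² + T*T) - 6) = 8 + ((T² + T²) - 6) = 8 + (2*T² - 6) = 8 + (-6 + 2*T²) = 2 + 2*T²)
-41*l(a(3)) = -41*(2 + 2*3²) = -41*(2 + 2*9) = -41*(2 + 18) = -41*20 = -820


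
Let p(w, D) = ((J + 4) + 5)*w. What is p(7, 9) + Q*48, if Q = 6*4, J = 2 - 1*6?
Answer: 1187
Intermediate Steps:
J = -4 (J = 2 - 6 = -4)
p(w, D) = 5*w (p(w, D) = ((-4 + 4) + 5)*w = (0 + 5)*w = 5*w)
Q = 24
p(7, 9) + Q*48 = 5*7 + 24*48 = 35 + 1152 = 1187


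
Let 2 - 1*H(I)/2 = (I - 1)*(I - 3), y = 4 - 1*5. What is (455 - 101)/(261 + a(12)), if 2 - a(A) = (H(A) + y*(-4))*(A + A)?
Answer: 354/4823 ≈ 0.073398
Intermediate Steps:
y = -1 (y = 4 - 5 = -1)
H(I) = 4 - 2*(-1 + I)*(-3 + I) (H(I) = 4 - 2*(I - 1)*(I - 3) = 4 - 2*(-1 + I)*(-3 + I))
a(A) = 2 - 2*A*(2 - 2*A² + 8*A) (a(A) = 2 - ((-2 - 2*A² + 8*A) - 1*(-4))*(A + A) = 2 - ((-2 - 2*A² + 8*A) + 4)*2*A = 2 - (2 - 2*A² + 8*A)*2*A = 2 - 2*A*(2 - 2*A² + 8*A))
(455 - 101)/(261 + a(12)) = (455 - 101)/(261 + (2 - 16*12² - 4*12 + 4*12³)) = 354/(261 + (2 - 16*144 - 48 + 4*1728)) = 354/(261 + (2 - 2304 - 48 + 6912)) = 354/(261 + 4562) = 354/4823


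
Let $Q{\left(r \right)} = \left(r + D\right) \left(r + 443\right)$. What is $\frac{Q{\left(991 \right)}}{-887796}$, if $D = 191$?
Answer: $- \frac{47083}{24661} \approx -1.9092$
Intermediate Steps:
$Q{\left(r \right)} = \left(191 + r\right) \left(443 + r\right)$ ($Q{\left(r \right)} = \left(r + 191\right) \left(r + 443\right) = \left(191 + r\right) \left(443 + r\right)$)
$\frac{Q{\left(991 \right)}}{-887796} = \frac{84613 + 991^{2} + 634 \cdot 991}{-887796} = \left(84613 + 982081 + 628294\right) \left(- \frac{1}{887796}\right) = 1694988 \left(- \frac{1}{887796}\right) = - \frac{47083}{24661}$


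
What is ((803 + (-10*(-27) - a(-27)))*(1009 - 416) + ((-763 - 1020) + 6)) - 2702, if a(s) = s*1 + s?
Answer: 663832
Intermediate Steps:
a(s) = 2*s (a(s) = s + s = 2*s)
((803 + (-10*(-27) - a(-27)))*(1009 - 416) + ((-763 - 1020) + 6)) - 2702 = ((803 + (-10*(-27) - 2*(-27)))*(1009 - 416) + ((-763 - 1020) + 6)) - 2702 = ((803 + (270 - 1*(-54)))*593 + (-1783 + 6)) - 2702 = ((803 + (270 + 54))*593 - 1777) - 2702 = ((803 + 324)*593 - 1777) - 2702 = (1127*593 - 1777) - 2702 = (668311 - 1777) - 2702 = 666534 - 2702 = 663832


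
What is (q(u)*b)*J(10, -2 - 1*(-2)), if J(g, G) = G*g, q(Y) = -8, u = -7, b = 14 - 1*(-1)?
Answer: 0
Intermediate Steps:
b = 15 (b = 14 + 1 = 15)
(q(u)*b)*J(10, -2 - 1*(-2)) = (-8*15)*((-2 - 1*(-2))*10) = -120*(-2 + 2)*10 = -0*10 = -120*0 = 0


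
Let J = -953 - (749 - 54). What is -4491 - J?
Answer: -2843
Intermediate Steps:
J = -1648 (J = -953 - 1*695 = -953 - 695 = -1648)
-4491 - J = -4491 - 1*(-1648) = -4491 + 1648 = -2843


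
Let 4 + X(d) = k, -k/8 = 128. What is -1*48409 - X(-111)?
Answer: -47381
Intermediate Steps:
k = -1024 (k = -8*128 = -1024)
X(d) = -1028 (X(d) = -4 - 1024 = -1028)
-1*48409 - X(-111) = -1*48409 - 1*(-1028) = -48409 + 1028 = -47381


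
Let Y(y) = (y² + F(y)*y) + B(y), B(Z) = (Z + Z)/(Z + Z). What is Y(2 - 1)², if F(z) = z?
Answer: 9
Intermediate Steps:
B(Z) = 1 (B(Z) = (2*Z)/((2*Z)) = (2*Z)*(1/(2*Z)) = 1)
Y(y) = 1 + 2*y² (Y(y) = (y² + y*y) + 1 = (y² + y²) + 1 = 2*y² + 1 = 1 + 2*y²)
Y(2 - 1)² = (1 + 2*(2 - 1)²)² = (1 + 2*1²)² = (1 + 2*1)² = (1 + 2)² = 3² = 9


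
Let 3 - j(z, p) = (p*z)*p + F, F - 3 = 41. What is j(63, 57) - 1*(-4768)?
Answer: -199960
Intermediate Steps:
F = 44 (F = 3 + 41 = 44)
j(z, p) = -41 - z*p² (j(z, p) = 3 - ((p*z)*p + 44) = 3 - (z*p² + 44) = 3 - (44 + z*p²) = 3 + (-44 - z*p²) = -41 - z*p²)
j(63, 57) - 1*(-4768) = (-41 - 1*63*57²) - 1*(-4768) = (-41 - 1*63*3249) + 4768 = (-41 - 204687) + 4768 = -204728 + 4768 = -199960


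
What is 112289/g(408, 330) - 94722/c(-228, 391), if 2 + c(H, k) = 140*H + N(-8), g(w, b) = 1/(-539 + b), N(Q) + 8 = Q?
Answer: -124922282736/5323 ≈ -2.3468e+7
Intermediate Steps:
N(Q) = -8 + Q
c(H, k) = -18 + 140*H (c(H, k) = -2 + (140*H + (-8 - 8)) = -2 + (140*H - 16) = -2 + (-16 + 140*H) = -18 + 140*H)
112289/g(408, 330) - 94722/c(-228, 391) = 112289/(1/(-539 + 330)) - 94722/(-18 + 140*(-228)) = 112289/(1/(-209)) - 94722/(-18 - 31920) = 112289/(-1/209) - 94722/(-31938) = 112289*(-209) - 94722*(-1/31938) = -23468401 + 15787/5323 = -124922282736/5323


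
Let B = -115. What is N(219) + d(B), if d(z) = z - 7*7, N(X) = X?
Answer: 55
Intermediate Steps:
d(z) = -49 + z (d(z) = z - 49 = -49 + z)
N(219) + d(B) = 219 + (-49 - 115) = 219 - 164 = 55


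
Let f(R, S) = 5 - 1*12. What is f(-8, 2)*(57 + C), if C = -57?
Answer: 0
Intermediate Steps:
f(R, S) = -7 (f(R, S) = 5 - 12 = -7)
f(-8, 2)*(57 + C) = -7*(57 - 57) = -7*0 = 0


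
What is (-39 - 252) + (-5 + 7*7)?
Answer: -247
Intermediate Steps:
(-39 - 252) + (-5 + 7*7) = -291 + (-5 + 49) = -291 + 44 = -247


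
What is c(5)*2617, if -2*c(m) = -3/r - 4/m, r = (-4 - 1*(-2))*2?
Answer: 2617/40 ≈ 65.425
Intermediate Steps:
r = -4 (r = (-4 + 2)*2 = -2*2 = -4)
c(m) = -3/8 + 2/m (c(m) = -(-3/(-4) - 4/m)/2 = -(-3*(-1/4) - 4/m)/2 = -(3/4 - 4/m)/2 = -3/8 + 2/m)
c(5)*2617 = (-3/8 + 2/5)*2617 = (1/40)*2617 = 2617/40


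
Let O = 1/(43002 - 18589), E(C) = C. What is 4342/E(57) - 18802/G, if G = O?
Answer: -26163749540/57 ≈ -4.5901e+8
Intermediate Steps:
O = 1/24413 ≈ 4.0962e-5
G = 1/24413 ≈ 4.0962e-5
4342/E(57) - 18802/G = 4342/57 - 18802/1/24413 = 4342*(1/57) - 18802*24413 = 4342/57 - 459013226 = -26163749540/57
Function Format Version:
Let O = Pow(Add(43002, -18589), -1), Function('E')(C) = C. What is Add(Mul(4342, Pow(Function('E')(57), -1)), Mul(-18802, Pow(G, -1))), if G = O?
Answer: Rational(-26163749540, 57) ≈ -4.5901e+8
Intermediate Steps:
O = Rational(1, 24413) (O = Pow(24413, -1) = Rational(1, 24413) ≈ 4.0962e-5)
G = Rational(1, 24413) ≈ 4.0962e-5
Add(Mul(4342, Pow(Function('E')(57), -1)), Mul(-18802, Pow(G, -1))) = Add(Mul(4342, Pow(57, -1)), Mul(-18802, Pow(Rational(1, 24413), -1))) = Add(Mul(4342, Rational(1, 57)), Mul(-18802, 24413)) = Add(Rational(4342, 57), -459013226) = Rational(-26163749540, 57)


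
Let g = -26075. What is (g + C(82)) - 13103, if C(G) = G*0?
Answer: -39178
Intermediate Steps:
C(G) = 0
(g + C(82)) - 13103 = (-26075 + 0) - 13103 = -26075 - 13103 = -39178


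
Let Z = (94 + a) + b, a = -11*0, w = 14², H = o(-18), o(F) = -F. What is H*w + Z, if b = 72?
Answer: 3694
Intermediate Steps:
H = 18 (H = -1*(-18) = 18)
w = 196
a = 0
Z = 166 (Z = (94 + 0) + 72 = 94 + 72 = 166)
H*w + Z = 18*196 + 166 = 3528 + 166 = 3694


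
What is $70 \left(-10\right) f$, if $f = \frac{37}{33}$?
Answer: $- \frac{25900}{33} \approx -784.85$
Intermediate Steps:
$f = \frac{37}{33}$ ($f = 37 \cdot \frac{1}{33} = \frac{37}{33} \approx 1.1212$)
$70 \left(-10\right) f = 70 \left(-10\right) \frac{37}{33} = \left(-700\right) \frac{37}{33} = - \frac{25900}{33}$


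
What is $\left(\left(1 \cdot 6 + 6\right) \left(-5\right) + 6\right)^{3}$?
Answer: $-157464$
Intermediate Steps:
$\left(\left(1 \cdot 6 + 6\right) \left(-5\right) + 6\right)^{3} = \left(\left(6 + 6\right) \left(-5\right) + 6\right)^{3} = \left(12 \left(-5\right) + 6\right)^{3} = \left(-60 + 6\right)^{3} = \left(-54\right)^{3} = -157464$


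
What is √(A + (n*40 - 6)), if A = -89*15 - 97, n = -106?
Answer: I*√5678 ≈ 75.353*I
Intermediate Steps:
A = -1432 (A = -1335 - 97 = -1432)
√(A + (n*40 - 6)) = √(-1432 + (-106*40 - 6)) = √(-1432 + (-4240 - 6)) = √(-1432 - 4246) = √(-5678) = I*√5678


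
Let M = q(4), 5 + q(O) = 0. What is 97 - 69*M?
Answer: 442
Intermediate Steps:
q(O) = -5 (q(O) = -5 + 0 = -5)
M = -5
97 - 69*M = 97 - 69*(-5) = 97 + 345 = 442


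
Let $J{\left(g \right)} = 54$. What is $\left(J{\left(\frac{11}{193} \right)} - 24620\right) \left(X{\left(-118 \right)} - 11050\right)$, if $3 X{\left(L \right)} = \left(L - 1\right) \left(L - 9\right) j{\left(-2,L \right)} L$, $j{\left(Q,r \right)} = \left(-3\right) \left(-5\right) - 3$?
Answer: $175508986476$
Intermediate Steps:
$j{\left(Q,r \right)} = 12$ ($j{\left(Q,r \right)} = 15 - 3 = 12$)
$X{\left(L \right)} = 4 L \left(-1 + L\right) \left(-9 + L\right)$ ($X{\left(L \right)} = \frac{\left(L - 1\right) \left(L - 9\right) 12 L}{3} = \frac{\left(-1 + L\right) \left(-9 + L\right) 12 L}{3} = \frac{12 L \left(-1 + L\right) \left(-9 + L\right)}{3} = 4 L \left(-1 + L\right) \left(-9 + L\right)$)
$\left(J{\left(\frac{11}{193} \right)} - 24620\right) \left(X{\left(-118 \right)} - 11050\right) = \left(54 - 24620\right) \left(4 \left(-118\right) \left(9 + \left(-118\right)^{2} - -1180\right) - 11050\right) = - 24566 \left(4 \left(-118\right) \left(9 + 13924 + 1180\right) - 11050\right) = - 24566 \left(4 \left(-118\right) 15113 - 11050\right) = - 24566 \left(-7133336 - 11050\right) = \left(-24566\right) \left(-7144386\right) = 175508986476$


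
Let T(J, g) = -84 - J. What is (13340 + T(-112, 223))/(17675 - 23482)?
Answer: -13368/5807 ≈ -2.3020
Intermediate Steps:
(13340 + T(-112, 223))/(17675 - 23482) = (13340 + (-84 - 1*(-112)))/(17675 - 23482) = (13340 + (-84 + 112))/(-5807) = (13340 + 28)*(-1/5807) = 13368*(-1/5807) = -13368/5807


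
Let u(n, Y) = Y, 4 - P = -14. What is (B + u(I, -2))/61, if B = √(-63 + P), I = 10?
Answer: -2/61 + 3*I*√5/61 ≈ -0.032787 + 0.10997*I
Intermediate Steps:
P = 18 (P = 4 - 1*(-14) = 4 + 14 = 18)
B = 3*I*√5 (B = √(-63 + 18) = √(-45) = 3*I*√5 ≈ 6.7082*I)
(B + u(I, -2))/61 = (3*I*√5 - 2)/61 = (-2 + 3*I*√5)*(1/61) = -2/61 + 3*I*√5/61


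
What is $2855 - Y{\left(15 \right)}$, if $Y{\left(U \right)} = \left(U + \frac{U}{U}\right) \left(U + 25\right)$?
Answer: $2215$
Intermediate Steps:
$Y{\left(U \right)} = \left(1 + U\right) \left(25 + U\right)$ ($Y{\left(U \right)} = \left(U + 1\right) \left(25 + U\right) = \left(1 + U\right) \left(25 + U\right)$)
$2855 - Y{\left(15 \right)} = 2855 - \left(25 + 15^{2} + 26 \cdot 15\right) = 2855 - \left(25 + 225 + 390\right) = 2855 - 640 = 2215$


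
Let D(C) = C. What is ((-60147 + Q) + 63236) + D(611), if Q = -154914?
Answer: -151214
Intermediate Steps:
((-60147 + Q) + 63236) + D(611) = ((-60147 - 154914) + 63236) + 611 = (-215061 + 63236) + 611 = -151825 + 611 = -151214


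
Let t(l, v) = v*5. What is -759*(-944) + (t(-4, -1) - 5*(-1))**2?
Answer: 716496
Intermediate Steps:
t(l, v) = 5*v
-759*(-944) + (t(-4, -1) - 5*(-1))**2 = -759*(-944) + (5*(-1) - 5*(-1))**2 = 716496 + (-5 + 5)**2 = 716496 + 0**2 = 716496 + 0 = 716496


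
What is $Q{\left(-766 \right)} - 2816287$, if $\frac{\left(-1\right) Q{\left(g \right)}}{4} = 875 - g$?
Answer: $-2822851$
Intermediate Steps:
$Q{\left(g \right)} = -3500 + 4 g$ ($Q{\left(g \right)} = - 4 \left(875 - g\right) = -3500 + 4 g$)
$Q{\left(-766 \right)} - 2816287 = \left(-3500 + 4 \left(-766\right)\right) - 2816287 = \left(-3500 - 3064\right) - 2816287 = -6564 - 2816287 = -2822851$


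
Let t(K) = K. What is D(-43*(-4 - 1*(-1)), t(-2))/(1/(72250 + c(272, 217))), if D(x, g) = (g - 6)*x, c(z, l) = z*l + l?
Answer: -135698712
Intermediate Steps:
c(z, l) = l + l*z (c(z, l) = l*z + l = l + l*z)
D(x, g) = x*(-6 + g) (D(x, g) = (-6 + g)*x = x*(-6 + g))
D(-43*(-4 - 1*(-1)), t(-2))/(1/(72250 + c(272, 217))) = ((-43*(-4 - 1*(-1)))*(-6 - 2))/(1/(72250 + 217*(1 + 272))) = (-43*(-4 + 1)*(-8))/(1/(72250 + 217*273)) = (-43*(-3)*(-8))/(1/(72250 + 59241)) = (129*(-8))/(1/131491) = -1032/1/131491 = -1032*131491 = -135698712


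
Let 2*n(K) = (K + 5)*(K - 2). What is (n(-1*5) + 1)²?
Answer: 1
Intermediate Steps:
n(K) = (-2 + K)*(5 + K)/2 (n(K) = ((K + 5)*(K - 2))/2 = ((5 + K)*(-2 + K))/2 = ((-2 + K)*(5 + K))/2 = (-2 + K)*(5 + K)/2)
(n(-1*5) + 1)² = ((-5 + (-1*5)²/2 + 3*(-1*5)/2) + 1)² = ((-5 + (½)*(-5)² + (3/2)*(-5)) + 1)² = ((-5 + (½)*25 - 15/2) + 1)² = ((-5 + 25/2 - 15/2) + 1)² = (0 + 1)² = 1² = 1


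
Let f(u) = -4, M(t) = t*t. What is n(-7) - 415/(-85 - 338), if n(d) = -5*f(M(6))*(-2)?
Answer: -16505/423 ≈ -39.019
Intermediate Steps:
M(t) = t²
n(d) = -40 (n(d) = -5*(-4)*(-2) = 20*(-2) = -40)
n(-7) - 415/(-85 - 338) = -40 - 415/(-85 - 338) = -40 - 415/(-423) = -40 - 415*(-1/423) = -40 + 415/423 = -16505/423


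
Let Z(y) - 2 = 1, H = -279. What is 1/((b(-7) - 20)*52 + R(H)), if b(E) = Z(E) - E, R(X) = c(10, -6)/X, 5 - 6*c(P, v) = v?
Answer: -1674/870491 ≈ -0.0019231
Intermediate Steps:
c(P, v) = 5/6 - v/6
Z(y) = 3 (Z(y) = 2 + 1 = 3)
R(X) = 11/(6*X) (R(X) = (5/6 - 1/6*(-6))/X = (5/6 + 1)/X = 11/(6*X))
b(E) = 3 - E
1/((b(-7) - 20)*52 + R(H)) = 1/(((3 - 1*(-7)) - 20)*52 + (11/6)/(-279)) = 1/(((3 + 7) - 20)*52 + (11/6)*(-1/279)) = 1/((10 - 20)*52 - 11/1674) = 1/(-10*52 - 11/1674) = 1/(-520 - 11/1674) = 1/(-870491/1674) = -1674/870491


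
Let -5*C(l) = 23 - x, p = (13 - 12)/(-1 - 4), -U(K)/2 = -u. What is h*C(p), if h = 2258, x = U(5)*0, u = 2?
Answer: -51934/5 ≈ -10387.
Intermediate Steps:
U(K) = 4 (U(K) = -(-2)*2 = -2*(-2) = 4)
x = 0 (x = 4*0 = 0)
p = -⅕ (p = 1/(-5) = 1*(-⅕) = -⅕ ≈ -0.20000)
C(l) = -23/5 (C(l) = -(23 - 1*0)/5 = -(23 + 0)/5 = -⅕*23 = -23/5)
h*C(p) = 2258*(-23/5) = -51934/5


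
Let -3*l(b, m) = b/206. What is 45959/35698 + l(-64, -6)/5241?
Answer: 74430318107/57811804362 ≈ 1.2875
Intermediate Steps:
l(b, m) = -b/618 (l(b, m) = -b/(3*206) = -b/618)
45959/35698 + l(-64, -6)/5241 = 45959/35698 - 1/618*(-64)/5241 = 45959*(1/35698) + (32/309)*(1/5241) = 45959/35698 + 32/1619469 = 74430318107/57811804362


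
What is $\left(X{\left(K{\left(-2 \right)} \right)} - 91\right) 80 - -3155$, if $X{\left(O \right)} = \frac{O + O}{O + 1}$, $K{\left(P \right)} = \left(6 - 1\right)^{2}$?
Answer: $- \frac{51625}{13} \approx -3971.2$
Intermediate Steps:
$K{\left(P \right)} = 25$ ($K{\left(P \right)} = 5^{2} = 25$)
$X{\left(O \right)} = \frac{2 O}{1 + O}$
$\left(X{\left(K{\left(-2 \right)} \right)} - 91\right) 80 - -3155 = \left(2 \cdot 25 \frac{1}{1 + 25} - 91\right) 80 - -3155 = \left(2 \cdot 25 \cdot \frac{1}{26} - 91\right) 80 + 3155 = \left(\frac{25}{13} - 91\right) 80 + 3155 = \left(- \frac{1158}{13}\right) 80 + 3155 = - \frac{92640}{13} + 3155 = - \frac{51625}{13}$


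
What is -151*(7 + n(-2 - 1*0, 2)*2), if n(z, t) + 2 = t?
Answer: -1057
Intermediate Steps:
n(z, t) = -2 + t
-151*(7 + n(-2 - 1*0, 2)*2) = -151*(7 + (-2 + 2)*2) = -151*(7 + 0*2) = -151*(7 + 0) = -151*7 = -1057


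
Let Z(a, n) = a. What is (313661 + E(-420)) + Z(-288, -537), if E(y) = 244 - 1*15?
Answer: 313602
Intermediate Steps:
E(y) = 229 (E(y) = 244 - 15 = 229)
(313661 + E(-420)) + Z(-288, -537) = (313661 + 229) - 288 = 313890 - 288 = 313602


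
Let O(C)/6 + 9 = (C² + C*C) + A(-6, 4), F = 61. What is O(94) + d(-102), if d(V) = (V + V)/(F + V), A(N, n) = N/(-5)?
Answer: 21727986/205 ≈ 1.0599e+5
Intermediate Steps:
A(N, n) = -N/5 (A(N, n) = N*(-⅕) = -N/5)
O(C) = -234/5 + 12*C² (O(C) = -54 + 6*((C² + C*C) - ⅕*(-6)) = -54 + 6*((C² + C²) + 6/5) = -54 + 6*(2*C² + 6/5) = -54 + 6*(6/5 + 2*C²) = -54 + (36/5 + 12*C²) = -234/5 + 12*C²)
d(V) = 2*V/(61 + V) (d(V) = (V + V)/(61 + V) = (2*V)/(61 + V) = 2*V/(61 + V))
O(94) + d(-102) = (-234/5 + 12*94²) + 2*(-102)/(61 - 102) = (-234/5 + 12*8836) + 2*(-102)/(-41) = (-234/5 + 106032) + 2*(-102)*(-1/41) = 529926/5 + 204/41 = 21727986/205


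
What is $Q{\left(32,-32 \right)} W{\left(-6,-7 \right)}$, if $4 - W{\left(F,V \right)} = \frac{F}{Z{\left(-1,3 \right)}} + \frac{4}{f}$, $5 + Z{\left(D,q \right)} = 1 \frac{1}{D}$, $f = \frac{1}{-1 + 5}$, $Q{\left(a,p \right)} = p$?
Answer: $416$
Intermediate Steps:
$f = \frac{1}{4} \approx 0.25$
$Z{\left(D,q \right)} = -5 + \frac{1}{D}$ ($Z{\left(D,q \right)} = -5 + 1 \frac{1}{D} = -5 + \frac{1}{D}$)
$W{\left(F,V \right)} = -12 + \frac{F}{6}$ ($W{\left(F,V \right)} = 4 - \left(\frac{F}{-5 + \frac{1}{-1}} + 4 \frac{1}{\frac{1}{4}}\right) = 4 - \left(\frac{F}{-5 - 1} + 4 \cdot 4\right) = 4 - \left(\frac{F}{-6} + 16\right) = 4 - \left(F \left(- \frac{1}{6}\right) + 16\right) = 4 - \left(- \frac{F}{6} + 16\right) = 4 - \left(16 - \frac{F}{6}\right) = 4 + \left(-16 + \frac{F}{6}\right) = -12 + \frac{F}{6}$)
$Q{\left(32,-32 \right)} W{\left(-6,-7 \right)} = - 32 \left(-12 + \frac{1}{6} \left(-6\right)\right) = - 32 \left(-12 - 1\right) = \left(-32\right) \left(-13\right) = 416$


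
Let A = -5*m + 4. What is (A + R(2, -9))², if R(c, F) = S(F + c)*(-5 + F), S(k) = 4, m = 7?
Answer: 7569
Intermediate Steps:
R(c, F) = -20 + 4*F (R(c, F) = 4*(-5 + F) = -20 + 4*F)
A = -31 (A = -5*7 + 4 = -35 + 4 = -31)
(A + R(2, -9))² = (-31 + (-20 + 4*(-9)))² = (-31 + (-20 - 36))² = (-31 - 56)² = (-87)² = 7569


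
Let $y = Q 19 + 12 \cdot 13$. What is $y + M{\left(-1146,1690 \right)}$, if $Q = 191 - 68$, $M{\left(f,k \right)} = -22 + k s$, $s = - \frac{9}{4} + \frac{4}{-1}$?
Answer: $- \frac{16183}{2} \approx -8091.5$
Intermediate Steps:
$s = - \frac{25}{4}$ ($s = \left(-9\right) \frac{1}{4} + 4 \left(-1\right) = - \frac{9}{4} - 4 = - \frac{25}{4} \approx -6.25$)
$M{\left(f,k \right)} = -22 - \frac{25 k}{4}$ ($M{\left(f,k \right)} = -22 + k \left(- \frac{25}{4}\right) = -22 - \frac{25 k}{4}$)
$Q = 123$
$y = 2493$ ($y = 123 \cdot 19 + 12 \cdot 13 = 2337 + 156 = 2493$)
$y + M{\left(-1146,1690 \right)} = 2493 - \frac{21169}{2} = - \frac{16183}{2}$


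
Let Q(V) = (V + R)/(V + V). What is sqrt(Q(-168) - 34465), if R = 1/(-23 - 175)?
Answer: I*sqrt(1059298665810)/5544 ≈ 185.65*I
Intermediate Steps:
R = -1/198 (R = 1/(-198) = -1/198 ≈ -0.0050505)
Q(V) = (-1/198 + V)/(2*V) (Q(V) = (V - 1/198)/(V + V) = (-1/198 + V)/((2*V)) = (-1/198 + V)*(1/(2*V)) = (-1/198 + V)/(2*V))
sqrt(Q(-168) - 34465) = sqrt((1/396)*(-1 + 198*(-168))/(-168) - 34465) = sqrt((1/396)*(-1/168)*(-1 - 33264) - 34465) = sqrt((1/396)*(-1/168)*(-33265) - 34465) = sqrt(33265/66528 - 34465) = sqrt(-2292854255/66528) = I*sqrt(1059298665810)/5544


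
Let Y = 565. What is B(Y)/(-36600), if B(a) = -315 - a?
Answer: 22/915 ≈ 0.024044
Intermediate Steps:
B(Y)/(-36600) = (-315 - 1*565)/(-36600) = (-315 - 565)*(-1/36600) = -880*(-1/36600) = 22/915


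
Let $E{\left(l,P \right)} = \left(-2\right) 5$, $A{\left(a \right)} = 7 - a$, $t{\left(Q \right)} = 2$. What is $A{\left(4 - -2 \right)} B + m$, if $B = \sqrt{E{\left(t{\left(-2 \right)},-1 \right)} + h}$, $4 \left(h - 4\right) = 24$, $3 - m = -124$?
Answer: $127$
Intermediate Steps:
$m = 127$ ($m = 3 - -124 = 3 + 124 = 127$)
$h = 10$ ($h = 4 + \frac{1}{4} \cdot 24 = 4 + 6 = 10$)
$E{\left(l,P \right)} = -10$
$B = 0$ ($B = \sqrt{-10 + 10} = \sqrt{0} = 0$)
$A{\left(4 - -2 \right)} B + m = \left(7 - \left(4 - -2\right)\right) 0 + 127 = \left(7 - \left(4 + 2\right)\right) 0 + 127 = \left(7 - 6\right) 0 + 127 = 1 \cdot 0 + 127 = 0 + 127 = 127$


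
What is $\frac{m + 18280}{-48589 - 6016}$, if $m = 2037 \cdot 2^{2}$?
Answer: $- \frac{26428}{54605} \approx -0.48398$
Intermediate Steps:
$m = 8148$ ($m = 2037 \cdot 4 = 8148$)
$\frac{m + 18280}{-48589 - 6016} = \frac{8148 + 18280}{-48589 - 6016} = \frac{26428}{-54605} = 26428 \left(- \frac{1}{54605}\right) = - \frac{26428}{54605}$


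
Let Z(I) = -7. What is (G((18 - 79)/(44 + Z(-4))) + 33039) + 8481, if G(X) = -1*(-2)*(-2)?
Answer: 41516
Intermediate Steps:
G(X) = -4 (G(X) = 2*(-2) = -4)
(G((18 - 79)/(44 + Z(-4))) + 33039) + 8481 = (-4 + 33039) + 8481 = 33035 + 8481 = 41516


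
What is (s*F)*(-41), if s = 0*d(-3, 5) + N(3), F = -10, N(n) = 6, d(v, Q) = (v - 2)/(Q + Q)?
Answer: 2460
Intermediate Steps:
d(v, Q) = (-2 + v)/(2*Q) (d(v, Q) = (-2 + v)/((2*Q)) = (-2 + v)*(1/(2*Q)) = (-2 + v)/(2*Q))
s = 6 (s = 0*((½)*(-2 - 3)/5) + 6 = 0*((½)*(⅕)*(-5)) + 6 = 0*(-½) + 6 = 0 + 6 = 6)
(s*F)*(-41) = (6*(-10))*(-41) = -60*(-41) = 2460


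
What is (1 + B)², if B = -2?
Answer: 1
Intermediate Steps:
(1 + B)² = (1 - 2)² = (-1)² = 1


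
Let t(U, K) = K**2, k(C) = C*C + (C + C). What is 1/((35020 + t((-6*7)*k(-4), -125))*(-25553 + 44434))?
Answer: 1/956228245 ≈ 1.0458e-9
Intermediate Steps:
k(C) = C**2 + 2*C
1/((35020 + t((-6*7)*k(-4), -125))*(-25553 + 44434)) = 1/((35020 + (-125)**2)*(-25553 + 44434)) = 1/((35020 + 15625)*18881) = 1/(50645*18881) = 1/956228245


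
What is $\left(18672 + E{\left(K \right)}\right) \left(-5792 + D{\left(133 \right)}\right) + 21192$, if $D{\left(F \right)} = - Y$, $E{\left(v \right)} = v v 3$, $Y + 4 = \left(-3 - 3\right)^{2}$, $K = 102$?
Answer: $-290503224$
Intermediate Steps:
$Y = 32$ ($Y = -4 + \left(-3 - 3\right)^{2} = -4 + \left(-6\right)^{2} = -4 + 36 = 32$)
$E{\left(v \right)} = 3 v^{2}$ ($E{\left(v \right)} = v^{2} \cdot 3 = 3 v^{2}$)
$D{\left(F \right)} = -32$ ($D{\left(F \right)} = \left(-1\right) 32 = -32$)
$\left(18672 + E{\left(K \right)}\right) \left(-5792 + D{\left(133 \right)}\right) + 21192 = \left(18672 + 3 \cdot 102^{2}\right) \left(-5792 - 32\right) + 21192 = \left(18672 + 3 \cdot 10404\right) \left(-5824\right) + 21192 = \left(18672 + 31212\right) \left(-5824\right) + 21192 = 49884 \left(-5824\right) + 21192 = -290524416 + 21192 = -290503224$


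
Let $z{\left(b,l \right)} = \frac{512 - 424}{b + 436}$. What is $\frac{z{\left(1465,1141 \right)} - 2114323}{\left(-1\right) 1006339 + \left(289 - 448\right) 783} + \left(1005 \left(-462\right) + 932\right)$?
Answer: $- \frac{142304082973039}{307102748} \approx -4.6338 \cdot 10^{5}$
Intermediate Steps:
$z{\left(b,l \right)} = \frac{88}{436 + b}$ ($z{\left(b,l \right)} = \frac{512 - 424}{436 + b} = \frac{88}{436 + b}$)
$\frac{z{\left(1465,1141 \right)} - 2114323}{\left(-1\right) 1006339 + \left(289 - 448\right) 783} + \left(1005 \left(-462\right) + 932\right) = \frac{\frac{88}{436 + 1465} - 2114323}{\left(-1\right) 1006339 + \left(289 - 448\right) 783} + \left(1005 \left(-462\right) + 932\right) = \frac{\frac{88}{1901} - 2114323}{-1006339 - 124497} + \left(-464310 + 932\right) = \frac{88 \cdot \frac{1}{1901} - 2114323}{-1006339 - 124497} - 463378 = \frac{\frac{88}{1901} - 2114323}{-1130836} - 463378 = \left(- \frac{4019327935}{1901}\right) \left(- \frac{1}{1130836}\right) - 463378 = \frac{574189705}{307102748} - 463378 = - \frac{142304082973039}{307102748}$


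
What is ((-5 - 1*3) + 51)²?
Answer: 1849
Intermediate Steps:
((-5 - 1*3) + 51)² = ((-5 - 3) + 51)² = (-8 + 51)² = 43² = 1849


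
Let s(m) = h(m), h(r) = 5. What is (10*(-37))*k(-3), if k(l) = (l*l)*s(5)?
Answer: -16650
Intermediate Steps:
s(m) = 5
k(l) = 5*l**2 (k(l) = (l*l)*5 = l**2*5 = 5*l**2)
(10*(-37))*k(-3) = (10*(-37))*(5*(-3)**2) = -1850*9 = -370*45 = -16650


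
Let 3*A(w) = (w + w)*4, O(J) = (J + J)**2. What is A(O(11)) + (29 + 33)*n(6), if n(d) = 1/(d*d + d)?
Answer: 9045/7 ≈ 1292.1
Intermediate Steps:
O(J) = 4*J**2 (O(J) = (2*J)**2 = 4*J**2)
n(d) = 1/(d + d**2) (n(d) = 1/(d**2 + d) = 1/(d + d**2))
A(w) = 8*w/3 (A(w) = ((w + w)*4)/3 = ((2*w)*4)/3 = (8*w)/3 = 8*w/3)
A(O(11)) + (29 + 33)*n(6) = 8*(4*11**2)/3 + (29 + 33)*(1/(6*(1 + 6))) = 8*(4*121)/3 + 62*((1/6)/7) = (8/3)*484 + 62*((1/6)*(1/7)) = 3872/3 + 62*(1/42) = 3872/3 + 31/21 = 9045/7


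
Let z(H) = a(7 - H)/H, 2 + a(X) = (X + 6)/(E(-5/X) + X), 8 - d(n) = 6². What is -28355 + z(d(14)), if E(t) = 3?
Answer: -4309955/152 ≈ -28355.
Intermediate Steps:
d(n) = -28 (d(n) = 8 - 1*6² = 8 - 1*36 = 8 - 36 = -28)
a(X) = -2 + (6 + X)/(3 + X) (a(X) = -2 + (X + 6)/(3 + X) = -2 + (6 + X)/(3 + X))
z(H) = -(7 - H)/(H*(10 - H)) (z(H) = (-(7 - H)/(3 + (7 - H)))/H = (-(7 - H)/(10 - H))/H = -(7 - H)/(H*(10 - H)))
-28355 + z(d(14)) = -28355 + (7 - 1*(-28))/((-28)*(-10 - 28)) = -28355 - 1/28*(7 + 28)/(-38) = -28355 - 1/28*(-1/38)*35 = -28355 + 5/152 = -4309955/152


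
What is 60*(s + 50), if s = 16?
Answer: 3960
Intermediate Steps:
60*(s + 50) = 60*(16 + 50) = 60*66 = 3960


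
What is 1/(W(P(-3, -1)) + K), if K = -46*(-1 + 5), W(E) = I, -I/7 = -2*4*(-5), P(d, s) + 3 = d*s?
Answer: -1/464 ≈ -0.0021552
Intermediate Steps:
P(d, s) = -3 + d*s
I = -280 (I = -7*(-2*4)*(-5) = -(-56)*(-5) = -7*40 = -280)
W(E) = -280
K = -184 (K = -46*4 = -184)
1/(W(P(-3, -1)) + K) = 1/(-280 - 184) = 1/(-464) = -1/464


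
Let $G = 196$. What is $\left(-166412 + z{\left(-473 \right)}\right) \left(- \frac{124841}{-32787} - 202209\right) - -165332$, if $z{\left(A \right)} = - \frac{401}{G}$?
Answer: $\frac{108121527633280445}{3213126} \approx 3.365 \cdot 10^{10}$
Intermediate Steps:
$z{\left(A \right)} = - \frac{401}{196}$
$\left(-166412 + z{\left(-473 \right)}\right) \left(- \frac{124841}{-32787} - 202209\right) - -165332 = \left(-166412 - \frac{401}{196}\right) \left(- \frac{124841}{-32787} - 202209\right) - -165332 = - \frac{32617153 \left(\left(-124841\right) \left(- \frac{1}{32787}\right) - 202209\right)}{196} + 165332 = - \frac{32617153 \left(\frac{124841}{32787} - 202209\right)}{196} + 165332 = \left(- \frac{32617153}{196}\right) \left(- \frac{6629701642}{32787}\right) + 165332 = \frac{108120996400732613}{3213126} + 165332 = \frac{108121527633280445}{3213126}$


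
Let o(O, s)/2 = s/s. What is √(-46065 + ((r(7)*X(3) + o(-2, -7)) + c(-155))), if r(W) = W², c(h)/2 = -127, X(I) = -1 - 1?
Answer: I*√46415 ≈ 215.44*I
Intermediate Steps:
X(I) = -2
o(O, s) = 2 (o(O, s) = 2*(s/s) = 2*1 = 2)
c(h) = -254 (c(h) = 2*(-127) = -254)
√(-46065 + ((r(7)*X(3) + o(-2, -7)) + c(-155))) = √(-46065 + ((7²*(-2) + 2) - 254)) = √(-46065 + ((49*(-2) + 2) - 254)) = √(-46065 + ((-98 + 2) - 254)) = √(-46065 + (-96 - 254)) = √(-46065 - 350) = √(-46415) = I*√46415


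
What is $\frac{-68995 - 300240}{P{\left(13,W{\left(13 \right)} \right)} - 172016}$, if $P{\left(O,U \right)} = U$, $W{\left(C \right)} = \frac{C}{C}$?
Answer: $\frac{73847}{34403} \approx 2.1465$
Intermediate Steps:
$W{\left(C \right)} = 1$
$\frac{-68995 - 300240}{P{\left(13,W{\left(13 \right)} \right)} - 172016} = \frac{-68995 - 300240}{1 - 172016} = - \frac{369235}{-172015} = \left(-369235\right) \left(- \frac{1}{172015}\right) = \frac{73847}{34403}$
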